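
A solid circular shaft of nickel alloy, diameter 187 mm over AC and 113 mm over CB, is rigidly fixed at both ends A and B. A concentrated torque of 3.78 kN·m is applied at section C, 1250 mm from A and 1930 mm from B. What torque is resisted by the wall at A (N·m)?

Compatibility: T_A·a/J_AC = T_B·b/J_CB with T_A + T_B = T₀.
J_AC = 1.20×10^-4 m⁴, J_CB = 1.60×10^-5 m⁴, so T_A = T₀·(J_AC/a)/((J_AC/a)+(J_CB/b)) = 3480 N·m, T_B = 300.5 N·m.

3480 N·m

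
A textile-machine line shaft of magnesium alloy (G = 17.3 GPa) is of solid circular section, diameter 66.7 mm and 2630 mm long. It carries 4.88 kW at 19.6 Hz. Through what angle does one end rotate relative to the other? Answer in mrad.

ω = 2π·19.6 = 123.2 rad/s, so T = P/ω = 4.88×10³ / 123.2 = 39.63 N·m.
J = πd⁴/32 = π(0.0667)⁴/32 = 1.943×10^-6 m⁴.
θ = T·L/(G·J) = 39.63 × 2.63 / (17.3×10⁹ × 1.943×10^-6) = 3.100×10^-3 rad.

3.10 mrad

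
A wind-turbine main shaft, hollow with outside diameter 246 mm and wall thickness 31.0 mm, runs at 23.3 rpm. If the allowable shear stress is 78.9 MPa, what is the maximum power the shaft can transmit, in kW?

J = π(d_o⁴ − d_i⁴)/32 = π(0.246⁴ − 0.184⁴)/32 = 2.470×10^-4 m⁴.
T_max = τ_allow·J/r = 7.89×10^7 × 2.470×10^-4 / 0.123 = 158400 N·m.
ω = 2π·23.3/60 = 2.440 rad/s, so P_max = T_max·ω = 3.866×10^5 W.

387 kW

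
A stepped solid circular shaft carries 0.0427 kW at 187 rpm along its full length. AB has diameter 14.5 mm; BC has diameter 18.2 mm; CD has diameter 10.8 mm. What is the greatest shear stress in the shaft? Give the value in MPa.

ω = 2π·187/60 = 19.58 rad/s, so T = P/ω = 0.0427×10³ / 19.58 = 2.181 N·m.
Under the same torque, τ_max = 16T/(πd³) is largest where d is smallest — segment CD (d = 10.8 mm).
τ_max = 16·2.181/(π·(0.0108)³) = 8.816×10^6 Pa.

8.82 MPa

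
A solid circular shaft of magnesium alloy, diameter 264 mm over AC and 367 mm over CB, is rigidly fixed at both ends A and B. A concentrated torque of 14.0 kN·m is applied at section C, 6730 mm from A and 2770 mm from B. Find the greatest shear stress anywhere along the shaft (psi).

188 psi

Compatibility: T_A·a/J_AC = T_B·b/J_CB with T_A + T_B = T₀.
J_AC = 4.77×10^-4 m⁴, J_CB = 1.78×10^-3 m⁴, so T_A = T₀·(J_AC/a)/((J_AC/a)+(J_CB/b)) = 1390 N·m, T_B = 12610 N·m.
τ in each portion: τ_AC = 3.85×10^5 Pa, τ_CB = 1.30×10^6 Pa; maximum is in CB.
τ_max = T_CB·r/J = 12610·0.183/1.78×10^-3 = 1.299×10^6 Pa.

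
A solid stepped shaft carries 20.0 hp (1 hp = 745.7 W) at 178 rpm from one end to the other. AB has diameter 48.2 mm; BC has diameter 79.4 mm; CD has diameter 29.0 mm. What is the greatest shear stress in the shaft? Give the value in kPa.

167000 kPa

ω = 2π·178/60 = 18.64 rad/s, so T = P/ω = 20.0×745.7 / 18.64 = 800.1 N·m.
Under the same torque, τ_max = 16T/(πd³) is largest where d is smallest — segment CD (d = 29.0 mm).
τ_max = 16·800.1/(π·(0.0290)³) = 1.671×10^8 Pa.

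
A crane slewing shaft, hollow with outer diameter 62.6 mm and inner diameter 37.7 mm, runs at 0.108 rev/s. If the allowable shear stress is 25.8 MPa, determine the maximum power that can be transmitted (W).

J = π(d_o⁴ − d_i⁴)/32 = π(0.0626⁴ − 0.0377⁴)/32 = 1.309×10^-6 m⁴.
T_max = τ_allow·J/r = 2.58×10^7 × 1.309×10^-6 / 0.0313 = 1079 N·m.
ω = 2π·0.108 = 0.6786 rad/s, so P_max = T_max·ω = 732.4 W.

732 W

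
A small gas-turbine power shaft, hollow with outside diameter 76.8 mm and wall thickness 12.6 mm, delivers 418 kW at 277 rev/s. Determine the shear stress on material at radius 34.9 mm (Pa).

ω = 2π·277 = 1740 rad/s, so T = P/ω = 418×10³ / 1740 = 240.2 N·m.
J = π(d_o⁴ − d_i⁴)/32 = π(0.0768⁴ − 0.0516⁴)/32 = 2.719×10^-6 m⁴.
Shear stress varies linearly with radius: τ = T·r/J = 240.2 × 0.0349 / 2.719×10^-6 = 3.082×10^6 Pa.

3.08e6 Pa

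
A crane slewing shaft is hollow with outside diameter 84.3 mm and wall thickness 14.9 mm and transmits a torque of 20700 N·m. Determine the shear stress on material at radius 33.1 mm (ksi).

24.3 ksi

J = π(d_o⁴ − d_i⁴)/32 = π(0.0843⁴ − 0.0545⁴)/32 = 4.092×10^-6 m⁴.
Shear stress varies linearly with radius: τ = T·r/J = 20700 × 0.0331 / 4.092×10^-6 = 1.674×10^8 Pa.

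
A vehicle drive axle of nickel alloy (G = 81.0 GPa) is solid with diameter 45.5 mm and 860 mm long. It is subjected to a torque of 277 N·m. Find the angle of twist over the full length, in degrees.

0.400°

J = πd⁴/32 = π(0.0455)⁴/32 = 4.208×10^-7 m⁴.
θ = T·L/(G·J) = 277.0 × 0.860 / (81.0×10⁹ × 4.208×10^-7) = 6.990×10^-3 rad.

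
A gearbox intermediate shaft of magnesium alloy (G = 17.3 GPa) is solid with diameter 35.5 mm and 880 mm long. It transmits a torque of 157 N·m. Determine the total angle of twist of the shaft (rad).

J = πd⁴/32 = π(0.0355)⁴/32 = 1.559×10^-7 m⁴.
θ = T·L/(G·J) = 157.0 × 0.880 / (17.3×10⁹ × 1.559×10^-7) = 0.05122 rad.

0.0512 rad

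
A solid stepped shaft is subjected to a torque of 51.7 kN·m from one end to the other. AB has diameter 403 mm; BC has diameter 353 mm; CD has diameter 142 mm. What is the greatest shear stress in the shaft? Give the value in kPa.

92000 kPa

Under the same torque, τ_max = 16T/(πd³) is largest where d is smallest — segment CD (d = 142 mm).
τ_max = 16·51700/(π·(0.142)³) = 9.196×10^7 Pa.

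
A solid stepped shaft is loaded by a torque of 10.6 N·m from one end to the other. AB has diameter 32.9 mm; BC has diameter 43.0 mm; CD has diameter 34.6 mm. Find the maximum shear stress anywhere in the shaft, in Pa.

1.52e6 Pa

Under the same torque, τ_max = 16T/(πd³) is largest where d is smallest — segment AB (d = 32.9 mm).
τ_max = 16·10.60/(π·(0.0329)³) = 1.516×10^6 Pa.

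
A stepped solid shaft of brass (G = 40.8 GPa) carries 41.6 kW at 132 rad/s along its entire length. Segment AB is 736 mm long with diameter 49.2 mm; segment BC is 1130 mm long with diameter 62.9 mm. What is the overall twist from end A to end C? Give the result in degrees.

0.892°

ω = 132 rad/s, so T = P/ω = 41.6×10³ / 132.0 = 315.2 N·m.
J_AB = π(0.0492)⁴/32 = 5.75×10^-7 m⁴; J_BC = π(0.0629)⁴/32 = 1.54×10^-6 m⁴.
θ = (T/G)·Σ L_i/J_i = (315.2/40.8×10⁹)·(0.736/5.75×10^-7 + 1.13/1.54×10^-6) = 0.01556 rad.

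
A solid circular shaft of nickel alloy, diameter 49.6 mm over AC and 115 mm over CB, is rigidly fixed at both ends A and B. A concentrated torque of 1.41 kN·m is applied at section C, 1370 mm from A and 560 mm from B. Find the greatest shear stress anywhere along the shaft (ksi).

0.675 ksi

Compatibility: T_A·a/J_AC = T_B·b/J_CB with T_A + T_B = T₀.
J_AC = 5.94×10^-7 m⁴, J_CB = 1.72×10^-5 m⁴, so T_A = T₀·(J_AC/a)/((J_AC/a)+(J_CB/b)) = 19.67 N·m, T_B = 1390 N·m.
τ in each portion: τ_AC = 8.21×10^5 Pa, τ_CB = 4.66×10^6 Pa; maximum is in CB.
τ_max = T_CB·r/J = 1390·0.0575/1.72×10^-5 = 4.656×10^6 Pa.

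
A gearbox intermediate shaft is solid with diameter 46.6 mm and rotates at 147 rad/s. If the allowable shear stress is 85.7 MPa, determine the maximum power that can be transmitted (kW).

250 kW

J = πd⁴/32 = π(0.0466)⁴/32 = 4.630×10^-7 m⁴.
T_max = τ_allow·J/r = 8.57×10^7 × 4.630×10^-7 / 0.0233 = 1703 N·m.
ω = 147 rad/s, so P_max = T_max·ω = 2.503×10^5 W.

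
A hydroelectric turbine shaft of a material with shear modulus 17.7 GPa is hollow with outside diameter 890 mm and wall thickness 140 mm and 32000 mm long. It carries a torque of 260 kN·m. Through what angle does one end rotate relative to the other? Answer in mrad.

J = π(d_o⁴ − d_i⁴)/32 = π(0.890⁴ − 0.610⁴)/32 = 0.04800 m⁴.
θ = T·L/(G·J) = 260000 × 32.0 / (17.7×10⁹ × 0.04800) = 9.792×10^-3 rad.

9.79 mrad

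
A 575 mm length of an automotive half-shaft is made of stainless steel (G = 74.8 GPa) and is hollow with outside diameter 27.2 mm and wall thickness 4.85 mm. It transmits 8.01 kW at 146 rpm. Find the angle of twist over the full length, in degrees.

ω = 2π·146/60 = 15.29 rad/s, so T = P/ω = 8.01×10³ / 15.29 = 523.9 N·m.
J = π(d_o⁴ − d_i⁴)/32 = π(0.0272⁴ − 0.0175⁴)/32 = 4.453×10^-8 m⁴.
θ = T·L/(G·J) = 523.9 × 0.575 / (74.8×10⁹ × 4.453×10^-8) = 0.09044 rad.

5.18°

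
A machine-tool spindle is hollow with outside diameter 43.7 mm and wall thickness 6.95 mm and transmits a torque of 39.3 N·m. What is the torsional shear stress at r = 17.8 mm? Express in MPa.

2.49 MPa

J = π(d_o⁴ − d_i⁴)/32 = π(0.0437⁴ − 0.0298⁴)/32 = 2.806×10^-7 m⁴.
Shear stress varies linearly with radius: τ = T·r/J = 39.30 × 0.0178 / 2.806×10^-7 = 2.493×10^6 Pa.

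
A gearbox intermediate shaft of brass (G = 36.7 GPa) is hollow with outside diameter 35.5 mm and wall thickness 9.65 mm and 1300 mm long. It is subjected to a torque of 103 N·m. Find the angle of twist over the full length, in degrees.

1.40°

J = π(d_o⁴ − d_i⁴)/32 = π(0.0355⁴ − 0.0162⁴)/32 = 1.492×10^-7 m⁴.
θ = T·L/(G·J) = 103.0 × 1.30 / (36.7×10⁹ × 1.492×10^-7) = 0.02446 rad.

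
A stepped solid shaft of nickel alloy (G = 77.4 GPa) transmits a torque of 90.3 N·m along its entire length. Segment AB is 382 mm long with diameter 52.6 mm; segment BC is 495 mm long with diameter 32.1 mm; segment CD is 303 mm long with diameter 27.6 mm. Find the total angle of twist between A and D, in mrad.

12.3 mrad

J_AB = π(0.0526)⁴/32 = 7.52×10^-7 m⁴; J_BC = π(0.0321)⁴/32 = 1.04×10^-7 m⁴; J_CD = π(0.0276)⁴/32 = 5.70×10^-8 m⁴.
θ = (T/G)·Σ L_i/J_i = (90.30/77.4×10⁹)·(0.382/7.52×10^-7 + 0.495/1.04×10^-7 + 0.303/5.70×10^-8) = 0.01234 rad.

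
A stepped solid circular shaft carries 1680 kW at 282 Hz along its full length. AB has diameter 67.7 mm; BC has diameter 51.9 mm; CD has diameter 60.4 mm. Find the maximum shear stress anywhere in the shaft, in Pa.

3.45e7 Pa

ω = 2π·282 = 1772 rad/s, so T = P/ω = 1680×10³ / 1772 = 948.2 N·m.
Under the same torque, τ_max = 16T/(πd³) is largest where d is smallest — segment BC (d = 51.9 mm).
τ_max = 16·948.2/(π·(0.0519)³) = 3.454×10^7 Pa.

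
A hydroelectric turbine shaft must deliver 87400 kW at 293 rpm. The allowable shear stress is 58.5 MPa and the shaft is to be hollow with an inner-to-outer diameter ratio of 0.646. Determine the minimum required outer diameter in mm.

ω = 2π·293/60 = 30.68 rad/s, so T = P/ω = 87400×10³ / 30.68 = 2.848e6 N·m.
For a hollow shaft with d_i/d_o = 0.646: τ_max = 16T/(π d_o³ (1−k⁴)), so d_o = [16T/(π τ_allow (1−k⁴))]^(1/3) = [16·2.848e6/(π·5.85×10^7·0.8258)]^(1/3) = 0.6696 m.

670 mm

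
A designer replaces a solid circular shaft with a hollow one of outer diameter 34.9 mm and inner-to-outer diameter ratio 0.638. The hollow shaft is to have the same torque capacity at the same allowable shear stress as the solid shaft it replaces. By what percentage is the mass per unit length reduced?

Equal τ_max and T ⇒ the solid shaft needs d_s³ = d_o³(1−k⁴), so d_s = 34.9·(1−0.638⁴)^(1/3) = 32.86 mm.
Area ratio A_h/A_s = d_o²(1−k²)/d_s² = (1−k²)/(1−k⁴)^(2/3) = 0.6691.
Mass saving = 1 − 0.6691 = 33.1 %.

33.1 %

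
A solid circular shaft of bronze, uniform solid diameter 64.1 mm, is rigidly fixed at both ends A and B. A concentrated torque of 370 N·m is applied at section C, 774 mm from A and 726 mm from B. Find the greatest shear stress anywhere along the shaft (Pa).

With uniform GJ and both ends fixed, compatibility θ_AC = θ_CB gives T_A·a = T_B·b, together with T_A + T_B = T₀.
T_A = T₀·b/(a+b) = 370.0·726/1500 = 179.1 N·m; T_B = 190.9 N·m.
τ in each portion: τ_AC = 3.46×10^6 Pa, τ_CB = 3.69×10^6 Pa; maximum is in CB.
τ_max = T_CB·r/J = 190.9·0.0320/1.66×10^-6 = 3.692×10^6 Pa.

3.69e6 Pa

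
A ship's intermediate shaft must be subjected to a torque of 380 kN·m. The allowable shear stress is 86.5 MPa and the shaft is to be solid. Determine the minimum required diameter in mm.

282 mm

For a solid shaft τ_max = 16T/(πd³), so d = (16T/(π τ_allow))^(1/3) = (16·380000/(π·8.65×10^7))^(1/3) = 0.2818 m.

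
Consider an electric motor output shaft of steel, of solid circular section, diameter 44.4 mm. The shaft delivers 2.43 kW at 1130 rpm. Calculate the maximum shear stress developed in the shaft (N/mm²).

ω = 2π·1130/60 = 118.3 rad/s, so T = P/ω = 2.43×10³ / 118.3 = 20.54 N·m.
J = πd⁴/32 = π(0.0444)⁴/32 = 3.815×10^-7 m⁴.
τ_max = T·r/J = 20.54 × 0.0222 / 3.815×10^-7 = 1.195×10^6 Pa.

1.19 N/mm²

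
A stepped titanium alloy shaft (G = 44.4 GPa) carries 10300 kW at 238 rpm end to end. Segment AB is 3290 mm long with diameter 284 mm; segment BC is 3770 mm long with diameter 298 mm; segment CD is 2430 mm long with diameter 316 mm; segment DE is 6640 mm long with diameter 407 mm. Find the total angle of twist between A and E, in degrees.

ω = 2π·238/60 = 24.92 rad/s, so T = P/ω = 10300×10³ / 24.92 = 413300 N·m.
J_AB = π(0.284)⁴/32 = 6.39×10^-4 m⁴; J_BC = π(0.298)⁴/32 = 7.74×10^-4 m⁴; J_CD = π(0.316)⁴/32 = 9.79×10^-4 m⁴; J_DE = π(0.407)⁴/32 = 2.69×10^-3 m⁴.
θ = (T/G)·Σ L_i/J_i = (413300/44.4×10⁹)·(3.29/6.39×10^-4 + 3.77/7.74×10^-4 + 2.43/9.79×10^-4 + 6.64/2.69×10^-3) = 0.1393 rad.

7.98°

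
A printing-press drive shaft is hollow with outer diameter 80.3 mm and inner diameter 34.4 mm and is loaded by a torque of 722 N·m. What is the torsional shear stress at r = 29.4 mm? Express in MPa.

5.38 MPa

J = π(d_o⁴ − d_i⁴)/32 = π(0.0803⁴ − 0.0344⁴)/32 = 3.944×10^-6 m⁴.
Shear stress varies linearly with radius: τ = T·r/J = 722.0 × 0.0294 / 3.944×10^-6 = 5.381×10^6 Pa.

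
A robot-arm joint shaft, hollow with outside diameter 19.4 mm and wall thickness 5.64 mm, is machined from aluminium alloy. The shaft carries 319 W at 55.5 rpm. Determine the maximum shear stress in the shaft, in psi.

ω = 2π·55.5/60 = 5.812 rad/s, so T = P/ω = 319 / 5.812 = 54.89 N·m.
J = π(d_o⁴ − d_i⁴)/32 = π(0.0194⁴ − 0.00812⁴)/32 = 1.348×10^-8 m⁴.
τ_max = T·r/J = 54.89 × 0.00970 / 1.348×10^-8 = 3.950×10^7 Pa.

5730 psi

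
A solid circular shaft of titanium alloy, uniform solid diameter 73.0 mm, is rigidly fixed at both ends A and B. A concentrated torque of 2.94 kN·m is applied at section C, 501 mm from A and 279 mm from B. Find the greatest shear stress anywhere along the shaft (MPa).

With uniform GJ and both ends fixed, compatibility θ_AC = θ_CB gives T_A·a = T_B·b, together with T_A + T_B = T₀.
T_A = T₀·b/(a+b) = 2940·279/780.0 = 1052 N·m; T_B = 1888 N·m.
τ in each portion: τ_AC = 1.38×10^7 Pa, τ_CB = 2.47×10^7 Pa; maximum is in CB.
τ_max = T_CB·r/J = 1888·0.0365/2.79×10^-6 = 2.472×10^7 Pa.

24.7 MPa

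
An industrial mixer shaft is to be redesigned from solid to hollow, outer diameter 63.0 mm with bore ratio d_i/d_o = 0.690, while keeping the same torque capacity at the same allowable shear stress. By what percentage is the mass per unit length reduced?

Equal τ_max and T ⇒ the solid shaft needs d_s³ = d_o³(1−k⁴), so d_s = 63.0·(1−0.690⁴)^(1/3) = 57.83 mm.
Area ratio A_h/A_s = d_o²(1−k²)/d_s² = (1−k²)/(1−k⁴)^(2/3) = 0.6218.
Mass saving = 1 − 0.6218 = 37.8 %.

37.8 %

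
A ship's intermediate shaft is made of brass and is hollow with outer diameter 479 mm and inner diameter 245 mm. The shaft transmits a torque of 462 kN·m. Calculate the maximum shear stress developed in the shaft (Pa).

J = π(d_o⁴ − d_i⁴)/32 = π(0.479⁴ − 0.245⁴)/32 = 4.815×10^-3 m⁴.
τ_max = T·r/J = 462000 × 0.239 / 4.815×10^-3 = 2.298×10^7 Pa.

2.30e7 Pa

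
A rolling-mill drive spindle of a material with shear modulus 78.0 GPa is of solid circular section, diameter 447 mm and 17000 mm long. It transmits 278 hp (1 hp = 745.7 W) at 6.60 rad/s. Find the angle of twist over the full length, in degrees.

0.100°

ω = 6.60 rad/s, so T = P/ω = 278×745.7 / 6.600 = 31410 N·m.
J = πd⁴/32 = π(0.447)⁴/32 = 3.919×10^-3 m⁴.
θ = T·L/(G·J) = 31410 × 17.0 / (78.0×10⁹ × 3.919×10^-3) = 1.747×10^-3 rad.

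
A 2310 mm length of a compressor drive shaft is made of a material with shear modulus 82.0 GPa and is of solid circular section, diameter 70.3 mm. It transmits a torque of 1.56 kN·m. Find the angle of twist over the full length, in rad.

J = πd⁴/32 = π(0.0703)⁴/32 = 2.398×10^-6 m⁴.
θ = T·L/(G·J) = 1560 × 2.31 / (82.0×10⁹ × 2.398×10^-6) = 0.01833 rad.

0.0183 rad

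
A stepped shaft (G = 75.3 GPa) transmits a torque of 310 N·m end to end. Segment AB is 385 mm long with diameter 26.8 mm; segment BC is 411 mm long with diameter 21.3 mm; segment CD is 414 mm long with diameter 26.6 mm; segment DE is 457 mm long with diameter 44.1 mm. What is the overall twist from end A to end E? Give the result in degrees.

8.87°

J_AB = π(0.0268)⁴/32 = 5.06×10^-8 m⁴; J_BC = π(0.0213)⁴/32 = 2.02×10^-8 m⁴; J_CD = π(0.0266)⁴/32 = 4.92×10^-8 m⁴; J_DE = π(0.0441)⁴/32 = 3.71×10^-7 m⁴.
θ = (T/G)·Σ L_i/J_i = (310.0/75.3×10⁹)·(0.385/5.06×10^-8 + 0.411/2.02×10^-8 + 0.414/4.92×10^-8 + 0.457/3.71×10^-7) = 0.1548 rad.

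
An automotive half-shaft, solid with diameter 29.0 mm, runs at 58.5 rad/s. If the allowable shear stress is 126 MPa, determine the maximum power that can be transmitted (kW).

J = πd⁴/32 = π(0.0290)⁴/32 = 6.944×10^-8 m⁴.
T_max = τ_allow·J/r = 1.26×10^8 × 6.944×10^-8 / 0.0145 = 603.4 N·m.
ω = 58.5 rad/s, so P_max = T_max·ω = 3.530×10^4 W.

35.3 kW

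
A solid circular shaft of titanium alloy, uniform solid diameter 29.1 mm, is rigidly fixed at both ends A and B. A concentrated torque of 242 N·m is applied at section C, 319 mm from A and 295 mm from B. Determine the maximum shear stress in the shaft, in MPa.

With uniform GJ and both ends fixed, compatibility θ_AC = θ_CB gives T_A·a = T_B·b, together with T_A + T_B = T₀.
T_A = T₀·b/(a+b) = 242.0·295/614.0 = 116.3 N·m; T_B = 125.7 N·m.
τ in each portion: τ_AC = 2.40×10^7 Pa, τ_CB = 2.60×10^7 Pa; maximum is in CB.
τ_max = T_CB·r/J = 125.7·0.0146/7.04×10^-8 = 2.599×10^7 Pa.

26.0 MPa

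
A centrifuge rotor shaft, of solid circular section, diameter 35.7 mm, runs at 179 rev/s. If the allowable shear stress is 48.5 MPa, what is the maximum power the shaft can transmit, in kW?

487 kW

J = πd⁴/32 = π(0.0357)⁴/32 = 1.595×10^-7 m⁴.
T_max = τ_allow·J/r = 4.85×10^7 × 1.595×10^-7 / 0.0179 = 433.3 N·m.
ω = 2π·179 = 1125 rad/s, so P_max = T_max·ω = 4.873×10^5 W.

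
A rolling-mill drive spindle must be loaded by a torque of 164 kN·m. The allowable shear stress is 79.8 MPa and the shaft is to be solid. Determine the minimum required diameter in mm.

219 mm

For a solid shaft τ_max = 16T/(πd³), so d = (16T/(π τ_allow))^(1/3) = (16·164000/(π·7.98×10^7))^(1/3) = 0.2187 m.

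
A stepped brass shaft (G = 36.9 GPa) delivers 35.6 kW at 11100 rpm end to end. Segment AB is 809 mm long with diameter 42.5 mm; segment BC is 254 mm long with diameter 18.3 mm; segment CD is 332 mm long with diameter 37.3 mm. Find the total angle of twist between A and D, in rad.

ω = 2π·11100/60 = 1162 rad/s, so T = P/ω = 35.6×10³ / 1162 = 30.63 N·m.
J_AB = π(0.0425)⁴/32 = 3.20×10^-7 m⁴; J_BC = π(0.0183)⁴/32 = 1.10×10^-8 m⁴; J_CD = π(0.0373)⁴/32 = 1.90×10^-7 m⁴.
θ = (T/G)·Σ L_i/J_i = (30.63/36.9×10⁹)·(0.809/3.20×10^-7 + 0.254/1.10×10^-8 + 0.332/1.90×10^-7) = 0.02269 rad.

0.0227 rad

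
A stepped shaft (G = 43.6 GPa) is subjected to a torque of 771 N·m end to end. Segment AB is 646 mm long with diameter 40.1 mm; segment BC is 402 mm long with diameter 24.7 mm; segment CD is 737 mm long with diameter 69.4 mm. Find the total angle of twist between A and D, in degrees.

14.1°

J_AB = π(0.0401)⁴/32 = 2.54×10^-7 m⁴; J_BC = π(0.0247)⁴/32 = 3.65×10^-8 m⁴; J_CD = π(0.0694)⁴/32 = 2.28×10^-6 m⁴.
θ = (T/G)·Σ L_i/J_i = (771.0/43.6×10⁹)·(0.646/2.54×10^-7 + 0.402/3.65×10^-8 + 0.737/2.28×10^-6) = 0.2453 rad.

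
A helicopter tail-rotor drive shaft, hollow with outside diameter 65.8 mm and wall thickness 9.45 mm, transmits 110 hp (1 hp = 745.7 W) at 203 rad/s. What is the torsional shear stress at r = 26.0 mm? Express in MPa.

ω = 203 rad/s, so T = P/ω = 110×745.7 / 203.0 = 404.1 N·m.
J = π(d_o⁴ − d_i⁴)/32 = π(0.0658⁴ − 0.0469⁴)/32 = 1.365×10^-6 m⁴.
Shear stress varies linearly with radius: τ = T·r/J = 404.1 × 0.0260 / 1.365×10^-6 = 7.695×10^6 Pa.

7.69 MPa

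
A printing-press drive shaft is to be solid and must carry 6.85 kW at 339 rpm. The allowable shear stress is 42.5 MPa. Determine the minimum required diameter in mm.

ω = 2π·339/60 = 35.50 rad/s, so T = P/ω = 6.85×10³ / 35.50 = 193.0 N·m.
For a solid shaft τ_max = 16T/(πd³), so d = (16T/(π τ_allow))^(1/3) = (16·193.0/(π·4.25×10^7))^(1/3) = 0.02849 m.

28.5 mm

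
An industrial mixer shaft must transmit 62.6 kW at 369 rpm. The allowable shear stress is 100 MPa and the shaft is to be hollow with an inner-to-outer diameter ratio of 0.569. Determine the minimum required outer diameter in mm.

ω = 2π·369/60 = 38.64 rad/s, so T = P/ω = 62.6×10³ / 38.64 = 1620 N·m.
For a hollow shaft with d_i/d_o = 0.569: τ_max = 16T/(π d_o³ (1−k⁴)), so d_o = [16T/(π τ_allow (1−k⁴))]^(1/3) = [16·1620/(π·1.00×10^8·0.8952)]^(1/3) = 0.04517 m.

45.2 mm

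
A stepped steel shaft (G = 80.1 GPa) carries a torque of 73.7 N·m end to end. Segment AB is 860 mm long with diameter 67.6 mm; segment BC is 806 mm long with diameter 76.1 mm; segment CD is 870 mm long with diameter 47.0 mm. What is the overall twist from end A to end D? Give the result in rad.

J_AB = π(0.0676)⁴/32 = 2.05×10^-6 m⁴; J_BC = π(0.0761)⁴/32 = 3.29×10^-6 m⁴; J_CD = π(0.0470)⁴/32 = 4.79×10^-7 m⁴.
θ = (T/G)·Σ L_i/J_i = (73.70/80.1×10⁹)·(0.860/2.05×10^-6 + 0.806/3.29×10^-6 + 0.870/4.79×10^-7) = 2.282×10^-3 rad.

0.00228 rad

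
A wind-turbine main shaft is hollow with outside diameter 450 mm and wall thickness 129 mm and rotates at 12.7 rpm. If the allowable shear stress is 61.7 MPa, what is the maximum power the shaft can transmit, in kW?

1420 kW

J = π(d_o⁴ − d_i⁴)/32 = π(0.450⁴ − 0.192⁴)/32 = 3.892×10^-3 m⁴.
T_max = τ_allow·J/r = 6.17×10^7 × 3.892×10^-3 / 0.225 = 1.067e6 N·m.
ω = 2π·12.7/60 = 1.330 rad/s, so P_max = T_max·ω = 1.420×10^6 W.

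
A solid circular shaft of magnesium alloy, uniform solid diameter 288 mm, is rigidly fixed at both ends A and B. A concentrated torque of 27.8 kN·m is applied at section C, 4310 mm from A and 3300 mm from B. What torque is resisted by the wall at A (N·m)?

12100 N·m

With uniform GJ and both ends fixed, compatibility θ_AC = θ_CB gives T_A·a = T_B·b, together with T_A + T_B = T₀.
T_A = T₀·b/(a+b) = 27800·3300/7610 = 12060 N·m; T_B = 15740 N·m.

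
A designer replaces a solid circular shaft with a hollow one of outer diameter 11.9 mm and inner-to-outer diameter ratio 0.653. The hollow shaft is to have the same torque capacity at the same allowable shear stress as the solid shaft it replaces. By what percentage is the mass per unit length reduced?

Equal τ_max and T ⇒ the solid shaft needs d_s³ = d_o³(1−k⁴), so d_s = 11.9·(1−0.653⁴)^(1/3) = 11.13 mm.
Area ratio A_h/A_s = d_o²(1−k²)/d_s² = (1−k²)/(1−k⁴)^(2/3) = 0.6557.
Mass saving = 1 − 0.6557 = 34.4 %.

34.4 %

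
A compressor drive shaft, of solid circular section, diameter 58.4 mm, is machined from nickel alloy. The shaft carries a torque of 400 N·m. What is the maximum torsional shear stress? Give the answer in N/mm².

J = πd⁴/32 = π(0.0584)⁴/32 = 1.142×10^-6 m⁴.
τ_max = T·r/J = 400.0 × 0.0292 / 1.142×10^-6 = 1.023×10^7 Pa.

10.2 N/mm²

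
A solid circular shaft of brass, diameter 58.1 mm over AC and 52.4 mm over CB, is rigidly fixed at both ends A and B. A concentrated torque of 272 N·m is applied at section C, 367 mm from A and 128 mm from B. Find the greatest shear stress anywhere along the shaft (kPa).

Compatibility: T_A·a/J_AC = T_B·b/J_CB with T_A + T_B = T₀.
J_AC = 1.12×10^-6 m⁴, J_CB = 7.40×10^-7 m⁴, so T_A = T₀·(J_AC/a)/((J_AC/a)+(J_CB/b)) = 93.89 N·m, T_B = 178.1 N·m.
τ in each portion: τ_AC = 2.44×10^6 Pa, τ_CB = 6.30×10^6 Pa; maximum is in CB.
τ_max = T_CB·r/J = 178.1·0.0262/7.40×10^-7 = 6.305×10^6 Pa.

6300 kPa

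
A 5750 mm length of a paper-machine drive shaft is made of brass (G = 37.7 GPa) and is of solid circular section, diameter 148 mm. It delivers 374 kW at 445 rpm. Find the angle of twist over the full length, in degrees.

ω = 2π·445/60 = 46.60 rad/s, so T = P/ω = 374×10³ / 46.60 = 8026 N·m.
J = πd⁴/32 = π(0.148)⁴/32 = 4.710×10^-5 m⁴.
θ = T·L/(G·J) = 8026 × 5.75 / (37.7×10⁹ × 4.710×10^-5) = 0.02599 rad.

1.49°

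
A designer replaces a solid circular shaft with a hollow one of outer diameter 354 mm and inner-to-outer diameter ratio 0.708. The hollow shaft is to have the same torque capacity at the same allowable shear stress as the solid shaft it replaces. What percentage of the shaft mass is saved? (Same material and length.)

Equal τ_max and T ⇒ the solid shaft needs d_s³ = d_o³(1−k⁴), so d_s = 354·(1−0.708⁴)^(1/3) = 321.4 mm.
Area ratio A_h/A_s = d_o²(1−k²)/d_s² = (1−k²)/(1−k⁴)^(2/3) = 0.6049.
Mass saving = 1 − 0.6049 = 39.5 %.

39.5 %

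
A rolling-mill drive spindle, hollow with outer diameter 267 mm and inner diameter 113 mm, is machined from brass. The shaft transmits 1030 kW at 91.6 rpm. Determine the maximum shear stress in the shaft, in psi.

ω = 2π·91.6/60 = 9.592 rad/s, so T = P/ω = 1030×10³ / 9.592 = 107400 N·m.
J = π(d_o⁴ − d_i⁴)/32 = π(0.267⁴ − 0.113⁴)/32 = 4.829×10^-4 m⁴.
τ_max = T·r/J = 107400 × 0.134 / 4.829×10^-4 = 2.968×10^7 Pa.

4310 psi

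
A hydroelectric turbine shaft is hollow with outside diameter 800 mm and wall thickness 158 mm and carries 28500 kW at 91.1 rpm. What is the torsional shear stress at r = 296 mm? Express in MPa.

ω = 2π·91.1/60 = 9.540 rad/s, so T = P/ω = 28500×10³ / 9.540 = 2.987e6 N·m.
J = π(d_o⁴ − d_i⁴)/32 = π(0.800⁴ − 0.484⁴)/32 = 0.03482 m⁴.
Shear stress varies linearly with radius: τ = T·r/J = 2.987e6 × 0.296 / 0.03482 = 2.539×10^7 Pa.

25.4 MPa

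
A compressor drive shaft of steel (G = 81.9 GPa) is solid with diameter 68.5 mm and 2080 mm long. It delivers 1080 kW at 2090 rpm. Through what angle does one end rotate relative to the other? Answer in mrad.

58.0 mrad

ω = 2π·2090/60 = 218.9 rad/s, so T = P/ω = 1080×10³ / 218.9 = 4935 N·m.
J = πd⁴/32 = π(0.0685)⁴/32 = 2.162×10^-6 m⁴.
θ = T·L/(G·J) = 4935 × 2.08 / (81.9×10⁹ × 2.162×10^-6) = 0.05798 rad.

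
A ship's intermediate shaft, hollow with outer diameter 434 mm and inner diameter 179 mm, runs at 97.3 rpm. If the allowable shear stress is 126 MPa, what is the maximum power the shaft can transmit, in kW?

20000 kW

J = π(d_o⁴ − d_i⁴)/32 = π(0.434⁴ − 0.179⁴)/32 = 3.382×10^-3 m⁴.
T_max = τ_allow·J/r = 1.26×10^8 × 3.382×10^-3 / 0.217 = 1.964e6 N·m.
ω = 2π·97.3/60 = 10.19 rad/s, so P_max = T_max·ω = 2.001×10^7 W.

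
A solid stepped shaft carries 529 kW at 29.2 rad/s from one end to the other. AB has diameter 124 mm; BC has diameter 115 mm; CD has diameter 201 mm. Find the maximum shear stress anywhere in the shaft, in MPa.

ω = 29.2 rad/s, so T = P/ω = 529×10³ / 29.20 = 18120 N·m.
Under the same torque, τ_max = 16T/(πd³) is largest where d is smallest — segment BC (d = 115 mm).
τ_max = 16·18120/(π·(0.115)³) = 6.067×10^7 Pa.

60.7 MPa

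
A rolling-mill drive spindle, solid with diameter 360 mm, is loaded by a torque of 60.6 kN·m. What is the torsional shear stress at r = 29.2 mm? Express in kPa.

1070 kPa

J = πd⁴/32 = π(0.360)⁴/32 = 1.649×10^-3 m⁴.
Shear stress varies linearly with radius: τ = T·r/J = 60600 × 0.0292 / 1.649×10^-3 = 1.073×10^6 Pa.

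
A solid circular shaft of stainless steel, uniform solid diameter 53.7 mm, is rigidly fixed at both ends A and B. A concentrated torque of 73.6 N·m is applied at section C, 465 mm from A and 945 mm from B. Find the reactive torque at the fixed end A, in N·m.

With uniform GJ and both ends fixed, compatibility θ_AC = θ_CB gives T_A·a = T_B·b, together with T_A + T_B = T₀.
T_A = T₀·b/(a+b) = 73.60·945/1410 = 49.33 N·m; T_B = 24.27 N·m.

49.3 N·m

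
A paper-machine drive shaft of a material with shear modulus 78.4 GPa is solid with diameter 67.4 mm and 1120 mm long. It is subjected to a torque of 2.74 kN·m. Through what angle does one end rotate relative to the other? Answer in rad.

J = πd⁴/32 = π(0.0674)⁴/32 = 2.026×10^-6 m⁴.
θ = T·L/(G·J) = 2740 × 1.12 / (78.4×10⁹ × 2.026×10^-6) = 0.01932 rad.

0.0193 rad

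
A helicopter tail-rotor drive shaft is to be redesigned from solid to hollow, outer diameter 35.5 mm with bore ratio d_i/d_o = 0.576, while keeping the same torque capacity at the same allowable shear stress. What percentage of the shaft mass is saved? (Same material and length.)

Equal τ_max and T ⇒ the solid shaft needs d_s³ = d_o³(1−k⁴), so d_s = 35.5·(1−0.576⁴)^(1/3) = 34.15 mm.
Area ratio A_h/A_s = d_o²(1−k²)/d_s² = (1−k²)/(1−k⁴)^(2/3) = 0.7222.
Mass saving = 1 − 0.7222 = 27.8 %.

27.8 %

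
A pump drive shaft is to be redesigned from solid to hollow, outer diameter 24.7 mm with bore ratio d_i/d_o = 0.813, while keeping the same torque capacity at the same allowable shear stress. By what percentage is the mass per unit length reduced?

50.3 %

Equal τ_max and T ⇒ the solid shaft needs d_s³ = d_o³(1−k⁴), so d_s = 24.7·(1−0.813⁴)^(1/3) = 20.40 mm.
Area ratio A_h/A_s = d_o²(1−k²)/d_s² = (1−k²)/(1−k⁴)^(2/3) = 0.4972.
Mass saving = 1 − 0.4972 = 50.3 %.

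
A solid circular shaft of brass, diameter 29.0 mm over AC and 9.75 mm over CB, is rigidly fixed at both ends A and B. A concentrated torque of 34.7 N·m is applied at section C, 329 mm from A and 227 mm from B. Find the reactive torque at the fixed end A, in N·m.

Compatibility: T_A·a/J_AC = T_B·b/J_CB with T_A + T_B = T₀.
J_AC = 6.94×10^-8 m⁴, J_CB = 8.87×10^-10 m⁴, so T_A = T₀·(J_AC/a)/((J_AC/a)+(J_CB/b)) = 34.07 N·m, T_B = 0.6309 N·m.

34.1 N·m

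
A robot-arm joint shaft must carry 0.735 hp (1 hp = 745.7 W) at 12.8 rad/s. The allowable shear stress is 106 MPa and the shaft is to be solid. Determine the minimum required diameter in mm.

12.7 mm

ω = 12.8 rad/s, so T = P/ω = 0.735×745.7 / 12.80 = 42.82 N·m.
For a solid shaft τ_max = 16T/(πd³), so d = (16T/(π τ_allow))^(1/3) = (16·42.82/(π·1.06×10^8))^(1/3) = 0.01272 m.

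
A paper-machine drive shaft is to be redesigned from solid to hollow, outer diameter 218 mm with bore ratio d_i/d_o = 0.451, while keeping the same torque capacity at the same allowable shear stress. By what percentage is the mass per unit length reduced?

Equal τ_max and T ⇒ the solid shaft needs d_s³ = d_o³(1−k⁴), so d_s = 218·(1−0.451⁴)^(1/3) = 215.0 mm.
Area ratio A_h/A_s = d_o²(1−k²)/d_s² = (1−k²)/(1−k⁴)^(2/3) = 0.8194.
Mass saving = 1 − 0.8194 = 18.1 %.

18.1 %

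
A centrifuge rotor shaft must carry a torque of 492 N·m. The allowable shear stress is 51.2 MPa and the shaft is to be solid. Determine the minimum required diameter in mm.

For a solid shaft τ_max = 16T/(πd³), so d = (16T/(π τ_allow))^(1/3) = (16·492.0/(π·5.12×10^7))^(1/3) = 0.03658 m.

36.6 mm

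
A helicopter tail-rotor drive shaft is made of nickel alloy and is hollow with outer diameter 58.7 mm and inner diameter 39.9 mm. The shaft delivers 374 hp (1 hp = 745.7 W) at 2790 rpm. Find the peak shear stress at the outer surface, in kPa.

ω = 2π·2790/60 = 292.2 rad/s, so T = P/ω = 374×745.7 / 292.2 = 954.6 N·m.
J = π(d_o⁴ − d_i⁴)/32 = π(0.0587⁴ − 0.0399⁴)/32 = 9.168×10^-7 m⁴.
τ_max = T·r/J = 954.6 × 0.0294 / 9.168×10^-7 = 3.056×10^7 Pa.

30600 kPa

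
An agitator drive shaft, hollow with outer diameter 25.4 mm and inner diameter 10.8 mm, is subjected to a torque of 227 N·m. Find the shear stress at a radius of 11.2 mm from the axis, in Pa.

J = π(d_o⁴ − d_i⁴)/32 = π(0.0254⁴ − 0.0108⁴)/32 = 3.953×10^-8 m⁴.
Shear stress varies linearly with radius: τ = T·r/J = 227.0 × 0.0112 / 3.953×10^-8 = 6.432×10^7 Pa.

6.43e7 Pa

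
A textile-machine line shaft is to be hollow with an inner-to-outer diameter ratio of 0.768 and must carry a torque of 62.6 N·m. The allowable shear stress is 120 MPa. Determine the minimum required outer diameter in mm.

For a hollow shaft with d_i/d_o = 0.768: τ_max = 16T/(π d_o³ (1−k⁴)), so d_o = [16T/(π τ_allow (1−k⁴))]^(1/3) = [16·62.60/(π·1.20×10^8·0.6521)]^(1/3) = 0.01597 m.

16.0 mm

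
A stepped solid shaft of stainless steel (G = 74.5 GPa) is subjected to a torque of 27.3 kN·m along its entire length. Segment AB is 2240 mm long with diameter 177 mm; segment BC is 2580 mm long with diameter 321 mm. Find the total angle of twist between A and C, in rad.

0.00943 rad

J_AB = π(0.177)⁴/32 = 9.64×10^-5 m⁴; J_BC = π(0.321)⁴/32 = 1.04×10^-3 m⁴.
θ = (T/G)·Σ L_i/J_i = (27300/74.5×10⁹)·(2.24/9.64×10^-5 + 2.58/1.04×10^-3) = 9.425×10^-3 rad.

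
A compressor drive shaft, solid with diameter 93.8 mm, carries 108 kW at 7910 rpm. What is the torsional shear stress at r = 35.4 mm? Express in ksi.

ω = 2π·7910/60 = 828.3 rad/s, so T = P/ω = 108×10³ / 828.3 = 130.4 N·m.
J = πd⁴/32 = π(0.0938)⁴/32 = 7.600×10^-6 m⁴.
Shear stress varies linearly with radius: τ = T·r/J = 130.4 × 0.0354 / 7.600×10^-6 = 6.073×10^5 Pa.

0.0881 ksi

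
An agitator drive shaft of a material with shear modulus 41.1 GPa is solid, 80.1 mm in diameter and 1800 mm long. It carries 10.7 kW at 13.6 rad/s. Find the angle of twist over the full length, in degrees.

0.489°

ω = 13.6 rad/s, so T = P/ω = 10.7×10³ / 13.60 = 786.8 N·m.
J = πd⁴/32 = π(0.0801)⁴/32 = 4.041×10^-6 m⁴.
θ = T·L/(G·J) = 786.8 × 1.80 / (41.1×10⁹ × 4.041×10^-6) = 8.526×10^-3 rad.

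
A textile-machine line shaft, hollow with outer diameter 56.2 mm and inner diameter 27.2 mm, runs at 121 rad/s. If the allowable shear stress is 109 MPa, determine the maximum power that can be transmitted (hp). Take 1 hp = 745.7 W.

J = π(d_o⁴ − d_i⁴)/32 = π(0.0562⁴ − 0.0272⁴)/32 = 9.256×10^-7 m⁴.
T_max = τ_allow·J/r = 1.09×10^8 × 9.256×10^-7 / 0.0281 = 3591 N·m.
ω = 121 rad/s, so P_max = T_max·ω = 4.345×10^5 W.

583 hp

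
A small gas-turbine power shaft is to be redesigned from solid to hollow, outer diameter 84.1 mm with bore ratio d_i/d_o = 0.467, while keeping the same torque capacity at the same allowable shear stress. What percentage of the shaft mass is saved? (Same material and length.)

Equal τ_max and T ⇒ the solid shaft needs d_s³ = d_o³(1−k⁴), so d_s = 84.1·(1−0.467⁴)^(1/3) = 82.74 mm.
Area ratio A_h/A_s = d_o²(1−k²)/d_s² = (1−k²)/(1−k⁴)^(2/3) = 0.8077.
Mass saving = 1 − 0.8077 = 19.2 %.

19.2 %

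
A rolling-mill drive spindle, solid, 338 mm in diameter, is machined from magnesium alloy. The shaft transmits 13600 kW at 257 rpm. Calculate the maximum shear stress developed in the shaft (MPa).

66.6 MPa

ω = 2π·257/60 = 26.91 rad/s, so T = P/ω = 13600×10³ / 26.91 = 505300 N·m.
J = πd⁴/32 = π(0.338)⁴/32 = 1.281×10^-3 m⁴.
τ_max = T·r/J = 505300 × 0.169 / 1.281×10^-3 = 6.665×10^7 Pa.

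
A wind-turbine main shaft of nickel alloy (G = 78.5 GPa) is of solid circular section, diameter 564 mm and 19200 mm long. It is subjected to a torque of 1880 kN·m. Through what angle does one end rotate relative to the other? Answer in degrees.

2.65°

J = πd⁴/32 = π(0.564)⁴/32 = 9.934×10^-3 m⁴.
θ = T·L/(G·J) = 1.880e6 × 19.2 / (78.5×10⁹ × 9.934×10^-3) = 0.04629 rad.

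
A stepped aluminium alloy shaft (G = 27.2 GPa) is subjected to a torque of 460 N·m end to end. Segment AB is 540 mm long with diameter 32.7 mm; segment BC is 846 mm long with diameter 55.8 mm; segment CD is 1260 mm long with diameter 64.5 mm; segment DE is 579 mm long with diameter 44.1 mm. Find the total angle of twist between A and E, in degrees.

7.75°

J_AB = π(0.0327)⁴/32 = 1.12×10^-7 m⁴; J_BC = π(0.0558)⁴/32 = 9.52×10^-7 m⁴; J_CD = π(0.0645)⁴/32 = 1.70×10^-6 m⁴; J_DE = π(0.0441)⁴/32 = 3.71×10^-7 m⁴.
θ = (T/G)·Σ L_i/J_i = (460.0/27.2×10⁹)·(0.540/1.12×10^-7 + 0.846/9.52×10^-7 + 1.26/1.70×10^-6 + 0.579/3.71×10^-7) = 0.1353 rad.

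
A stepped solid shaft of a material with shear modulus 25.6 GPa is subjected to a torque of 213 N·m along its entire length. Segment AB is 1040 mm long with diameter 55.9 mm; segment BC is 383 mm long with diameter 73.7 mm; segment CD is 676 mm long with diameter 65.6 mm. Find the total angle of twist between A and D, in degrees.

0.757°

J_AB = π(0.0559)⁴/32 = 9.59×10^-7 m⁴; J_BC = π(0.0737)⁴/32 = 2.90×10^-6 m⁴; J_CD = π(0.0656)⁴/32 = 1.82×10^-6 m⁴.
θ = (T/G)·Σ L_i/J_i = (213.0/25.6×10⁹)·(1.04/9.59×10^-7 + 0.383/2.90×10^-6 + 0.676/1.82×10^-6) = 0.01322 rad.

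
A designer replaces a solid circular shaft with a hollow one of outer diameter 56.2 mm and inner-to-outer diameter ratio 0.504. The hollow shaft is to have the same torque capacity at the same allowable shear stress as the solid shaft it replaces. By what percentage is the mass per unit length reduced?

Equal τ_max and T ⇒ the solid shaft needs d_s³ = d_o³(1−k⁴), so d_s = 56.2·(1−0.504⁴)^(1/3) = 54.96 mm.
Area ratio A_h/A_s = d_o²(1−k²)/d_s² = (1−k²)/(1−k⁴)^(2/3) = 0.7799.
Mass saving = 1 − 0.7799 = 22.0 %.

22.0 %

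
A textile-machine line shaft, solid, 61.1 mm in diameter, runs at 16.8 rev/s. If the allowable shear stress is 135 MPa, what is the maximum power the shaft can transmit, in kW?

638 kW

J = πd⁴/32 = π(0.0611)⁴/32 = 1.368×10^-6 m⁴.
T_max = τ_allow·J/r = 1.35×10^8 × 1.368×10^-6 / 0.0306 = 6046 N·m.
ω = 2π·16.8 = 105.6 rad/s, so P_max = T_max·ω = 6.382×10^5 W.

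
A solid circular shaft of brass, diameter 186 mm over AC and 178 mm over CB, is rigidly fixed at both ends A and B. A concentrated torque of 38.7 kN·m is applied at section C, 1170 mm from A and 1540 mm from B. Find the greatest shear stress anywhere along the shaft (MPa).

18.7 MPa

Compatibility: T_A·a/J_AC = T_B·b/J_CB with T_A + T_B = T₀.
J_AC = 1.18×10^-4 m⁴, J_CB = 9.86×10^-5 m⁴, so T_A = T₀·(J_AC/a)/((J_AC/a)+(J_CB/b)) = 23640 N·m, T_B = 15060 N·m.
τ in each portion: τ_AC = 1.87×10^7 Pa, τ_CB = 1.36×10^7 Pa; maximum is in AC.
τ_max = T_AC·r/J = 23640·0.0930/1.18×10^-4 = 1.871×10^7 Pa.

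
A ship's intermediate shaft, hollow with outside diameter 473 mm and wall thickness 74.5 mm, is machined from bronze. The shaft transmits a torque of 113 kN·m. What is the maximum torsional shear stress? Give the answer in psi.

1010 psi

J = π(d_o⁴ − d_i⁴)/32 = π(0.473⁴ − 0.324⁴)/32 = 3.832×10^-3 m⁴.
τ_max = T·r/J = 113000 × 0.236 / 3.832×10^-3 = 6.974×10^6 Pa.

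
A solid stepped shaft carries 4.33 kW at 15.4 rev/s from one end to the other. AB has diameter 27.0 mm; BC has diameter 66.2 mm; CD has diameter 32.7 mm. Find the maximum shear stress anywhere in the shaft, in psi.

ω = 2π·15.4 = 96.76 rad/s, so T = P/ω = 4.33×10³ / 96.76 = 44.75 N·m.
Under the same torque, τ_max = 16T/(πd³) is largest where d is smallest — segment AB (d = 27.0 mm).
τ_max = 16·44.75/(π·(0.0270)³) = 1.158×10^7 Pa.

1680 psi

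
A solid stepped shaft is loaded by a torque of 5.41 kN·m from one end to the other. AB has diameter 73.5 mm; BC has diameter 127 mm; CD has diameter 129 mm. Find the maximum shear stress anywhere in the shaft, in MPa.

Under the same torque, τ_max = 16T/(πd³) is largest where d is smallest — segment AB (d = 73.5 mm).
τ_max = 16·5410/(π·(0.0735)³) = 6.939×10^7 Pa.

69.4 MPa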